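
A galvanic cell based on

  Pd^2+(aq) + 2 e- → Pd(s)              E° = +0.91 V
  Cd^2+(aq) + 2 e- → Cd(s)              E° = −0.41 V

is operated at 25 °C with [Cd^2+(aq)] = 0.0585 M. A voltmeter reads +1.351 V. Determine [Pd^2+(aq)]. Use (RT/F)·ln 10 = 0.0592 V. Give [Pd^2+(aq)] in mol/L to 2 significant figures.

0.65 M

The Pd²⁺/Pd couple has the larger reduction potential, so it is the cathode: E°cell = +0.91 − (−0.41) = +1.32 V and n = 2.
From the Nernst equation, log Q = n(E° − E)/0.0592 = 2·(+1.32 − (+1.351))/0.0592 = −1.047.
Balancing electrons gives Pd^2+(aq) + Cd(s) → Pd(s) + Cd^2+(aq); thus Q = [Cd^2+(aq)] / [Pd^2+(aq)].
Solving for the unknown gives log [Pd^2+(aq)] = −0.186, so [Pd^2+(aq)] ≈ 0.65 M.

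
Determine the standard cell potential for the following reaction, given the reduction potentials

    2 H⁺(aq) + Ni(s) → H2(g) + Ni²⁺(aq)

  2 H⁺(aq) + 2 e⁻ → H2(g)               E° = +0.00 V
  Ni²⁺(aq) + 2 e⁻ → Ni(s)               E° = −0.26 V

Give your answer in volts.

+0.26 V

H⁺(aq) gains electrons, so the 2H⁺/H₂ couple is the cathode; the Ni²⁺/Ni couple is the anode.
E°cell = E°(cathode) − E°(anode) = +0.00 − (−0.26) = +0.26 V.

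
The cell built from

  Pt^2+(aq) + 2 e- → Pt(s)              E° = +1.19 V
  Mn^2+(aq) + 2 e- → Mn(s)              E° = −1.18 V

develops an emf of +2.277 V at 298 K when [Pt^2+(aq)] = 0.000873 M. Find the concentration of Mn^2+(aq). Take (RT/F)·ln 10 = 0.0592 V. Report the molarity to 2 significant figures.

The Pt²⁺/Pt couple has the larger reduction potential, so it is the cathode: E°cell = +1.19 − (−1.18) = +2.37 V and n = 2.
Since E = E° − (0.0592/n)·log Q, log Q = n(E° − E)/0.0592 = 3.142.
For Pt^2+(aq) + Mn(s) → Pt(s) + Mn^2+(aq), the reaction quotient is Q = [Mn^2+(aq)] / [Pt^2+(aq)].
Isolating [Mn^2+(aq)] in Q = 10^{3.142} yields log [Mn^2+(aq)] = 0.083, i.e. 1.2 M.

1.2 M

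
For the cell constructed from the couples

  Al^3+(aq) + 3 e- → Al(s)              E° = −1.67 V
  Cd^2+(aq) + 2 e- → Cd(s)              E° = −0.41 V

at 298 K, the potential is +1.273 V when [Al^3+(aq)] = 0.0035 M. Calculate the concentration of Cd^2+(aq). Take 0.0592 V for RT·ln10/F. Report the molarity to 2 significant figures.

With Cd²⁺/Cd at the cathode and Al³⁺/Al at the anode, E°cell = −0.41 − (−1.67) = +1.26 V (n = 6).
Rearranging E = E° − (0.0592/n)·log Q gives log Q = 6(+1.26 − (+1.273))/0.0592 = −1.318.
The balanced reaction is 3 Cd^2+(aq) + 2 Al(s) → 3 Cd(s) + 2 Al^3+(aq), so Q = [Al^3+(aq)]^2 / [Cd^2+(aq)]^3.
Solving for the unknown gives log [Cd^2+(aq)] = −1.198, so [Cd^2+(aq)] ≈ 0.063 M.

0.063 M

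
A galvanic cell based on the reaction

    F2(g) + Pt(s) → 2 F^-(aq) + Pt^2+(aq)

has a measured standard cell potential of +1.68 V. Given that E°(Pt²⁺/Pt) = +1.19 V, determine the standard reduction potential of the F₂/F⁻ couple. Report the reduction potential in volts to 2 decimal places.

In the reaction as written the F₂/F⁻ couple is reduced (cathode) and Pt²⁺/Pt is oxidized (anode), so E°cell = E°(F₂/F⁻) − E°(Pt²⁺/Pt).
E°(F₂/F⁻) = E°cell + E°(anode) = +1.68 + (+1.19) = +2.87 V.

+2.87 V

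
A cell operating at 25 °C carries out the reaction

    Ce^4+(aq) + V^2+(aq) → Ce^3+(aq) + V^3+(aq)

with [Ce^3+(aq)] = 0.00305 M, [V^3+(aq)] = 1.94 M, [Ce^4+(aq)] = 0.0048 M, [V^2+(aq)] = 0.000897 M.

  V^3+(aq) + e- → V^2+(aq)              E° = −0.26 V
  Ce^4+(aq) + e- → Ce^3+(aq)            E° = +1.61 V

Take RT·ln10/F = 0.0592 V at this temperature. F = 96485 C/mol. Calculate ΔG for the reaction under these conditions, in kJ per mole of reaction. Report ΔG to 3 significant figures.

−163 kJ/mol

E°cell = +1.61 − (−0.26) = +1.87 V; the balanced reaction transfers n = 1 electron.
Q = ([Ce^3+(aq)]·[V^3+(aq)]) / ([Ce^4+(aq)]·[V^2+(aq)]) = 1.37×10^3, so log Q = 3.138 and E = +1.87 − (0.0592/1)(3.138) = +1.6842 V.
Then ΔG = −nFE = −1 × 96485 × +1.6842 J/mol = −163 kJ/mol.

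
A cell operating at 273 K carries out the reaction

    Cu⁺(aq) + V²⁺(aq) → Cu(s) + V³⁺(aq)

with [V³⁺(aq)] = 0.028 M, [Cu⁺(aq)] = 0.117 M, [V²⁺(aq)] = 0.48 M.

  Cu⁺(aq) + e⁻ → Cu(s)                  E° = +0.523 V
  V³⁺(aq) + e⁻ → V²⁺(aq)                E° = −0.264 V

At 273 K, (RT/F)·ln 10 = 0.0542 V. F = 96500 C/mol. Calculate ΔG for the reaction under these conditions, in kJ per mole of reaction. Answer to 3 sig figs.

−77.5 kJ/mol

E°cell = +0.523 − (−0.264) = +0.787 V; the balanced reaction transfers n = 1 electron.
Q = [V³⁺(aq)] / ([Cu⁺(aq)]·[V²⁺(aq)]) = 0.499, so log Q = −0.302 and E = +0.787 − (0.0542/1)(−0.302) = +0.8034 V.
Finally ΔG = −nFE = −(1)(96500 C/mol)(+0.8034 V) = −77.5 kJ/mol.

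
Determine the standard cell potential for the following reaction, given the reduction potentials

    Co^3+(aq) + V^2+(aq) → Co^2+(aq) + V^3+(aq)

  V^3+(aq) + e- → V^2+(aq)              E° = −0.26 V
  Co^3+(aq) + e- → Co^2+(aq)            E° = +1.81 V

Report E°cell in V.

In the reaction as written, Co^3+(aq) is reduced (cathode) and V^3+(aq) is produced by oxidation at the anode.
E°cell = E°(cathode) − E°(anode) = +1.81 − (−0.26) = +2.07 V.

+2.07 V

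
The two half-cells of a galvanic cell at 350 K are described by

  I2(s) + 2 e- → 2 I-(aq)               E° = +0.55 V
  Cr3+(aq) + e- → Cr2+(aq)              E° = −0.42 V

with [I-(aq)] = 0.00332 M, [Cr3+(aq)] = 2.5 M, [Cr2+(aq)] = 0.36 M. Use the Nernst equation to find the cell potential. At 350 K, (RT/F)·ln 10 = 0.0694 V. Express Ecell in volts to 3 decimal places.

+1.084 V

The I₂/I⁻ couple has the more positive E°, so it is the cathode; Cr³⁺/Cr²⁺ is the anode.
E°cell = +0.55 − (−0.42) = +0.97 V, with n = 2 electrons transferred.
Balancing gives I2(s) + 2 Cr2+(aq) → 2 I-(aq) + 2 Cr3+(aq); hence Q = ([I-(aq)]^2·[Cr3+(aq)]^2) / [Cr2+(aq)]^2 = 0.000532 (log Q = −3.274).
Applying E = E° − (RT ln10/nF)·log Q gives +0.97 − (0.0694/2)(−3.274) = +1.084 V.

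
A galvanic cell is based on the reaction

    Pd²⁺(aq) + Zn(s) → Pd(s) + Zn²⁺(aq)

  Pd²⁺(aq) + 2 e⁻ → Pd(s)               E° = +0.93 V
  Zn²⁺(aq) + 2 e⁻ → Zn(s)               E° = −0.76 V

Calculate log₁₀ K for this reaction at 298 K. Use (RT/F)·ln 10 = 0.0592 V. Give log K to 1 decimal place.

log K = 57.1

The Pd²⁺/Pd couple is reduced (cathode); E°cell = +0.93 − (−0.76) = +1.69 V with n = 2.
At equilibrium E = 0, so log K = nE°cell / 0.0592 = (2)(+1.69) / 0.0592 = 57.1.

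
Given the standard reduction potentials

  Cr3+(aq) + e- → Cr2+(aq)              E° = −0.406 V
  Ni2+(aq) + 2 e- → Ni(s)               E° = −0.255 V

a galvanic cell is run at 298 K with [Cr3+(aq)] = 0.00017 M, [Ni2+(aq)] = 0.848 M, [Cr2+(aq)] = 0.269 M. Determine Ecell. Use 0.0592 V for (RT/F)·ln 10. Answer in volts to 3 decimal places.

Since E°(Ni²⁺/Ni) > E°(Cr³⁺/Cr²⁺), Ni²⁺/Ni serves as the cathode.
E°cell = −0.255 − (−0.406) = +0.151 V, with n = 2 electrons transferred.
The balanced reaction is Ni2+(aq) + 2 Cr2+(aq) → Ni(s) + 2 Cr3+(aq), so Q = [Cr3+(aq)]^2 / ([Ni2+(aq)]·[Cr2+(aq)]^2) = 4.71×10^−7 and log Q = −6.327.
By the Nernst equation, E = +0.151 − (0.0592/2)·(−6.327) = +0.338 V.

+0.338 V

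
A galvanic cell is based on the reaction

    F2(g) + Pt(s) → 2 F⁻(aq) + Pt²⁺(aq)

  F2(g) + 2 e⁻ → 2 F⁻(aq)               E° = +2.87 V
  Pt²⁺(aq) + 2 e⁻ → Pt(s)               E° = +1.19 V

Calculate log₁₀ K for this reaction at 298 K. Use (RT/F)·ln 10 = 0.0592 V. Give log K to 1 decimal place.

log K = 56.8

The F₂/F⁻ couple is reduced (cathode); E°cell = +2.87 − (+1.19) = +1.68 V with n = 2.
At equilibrium E = 0, so log K = nE°cell / 0.0592 = (2)(+1.68) / 0.0592 = 56.8.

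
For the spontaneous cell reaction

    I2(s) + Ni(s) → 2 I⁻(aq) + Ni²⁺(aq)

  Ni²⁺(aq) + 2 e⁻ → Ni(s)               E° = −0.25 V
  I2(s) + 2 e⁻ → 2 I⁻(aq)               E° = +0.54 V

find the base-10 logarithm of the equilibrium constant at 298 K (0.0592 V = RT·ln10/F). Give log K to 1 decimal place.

The I₂/I⁻ couple is reduced (cathode); E°cell = +0.54 − (−0.25) = +0.79 V with n = 2.
At equilibrium E = 0, so log K = nE°cell / 0.0592 = (2)(+0.79) / 0.0592 = 26.7.

log K = 26.7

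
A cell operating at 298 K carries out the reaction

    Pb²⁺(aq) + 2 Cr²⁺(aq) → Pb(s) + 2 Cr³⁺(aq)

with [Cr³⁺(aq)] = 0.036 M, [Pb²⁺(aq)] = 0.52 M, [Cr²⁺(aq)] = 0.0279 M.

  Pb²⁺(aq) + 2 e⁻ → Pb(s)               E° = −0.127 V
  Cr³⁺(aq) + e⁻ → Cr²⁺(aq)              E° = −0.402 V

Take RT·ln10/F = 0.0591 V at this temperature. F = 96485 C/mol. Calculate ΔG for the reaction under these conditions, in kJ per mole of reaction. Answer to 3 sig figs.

−50.2 kJ/mol

With Pb²⁺/Pb reduced at the cathode, E°cell = −0.127 − (−0.402) = +0.275 V and n = 2.
The reaction quotient is [Cr³⁺(aq)]^2 / ([Pb²⁺(aq)]·[Cr²⁺(aq)]^2) = 3.2; by Nernst, E = +0.275 − (0.0591/2)(0.505) = +0.2601 V.
ΔG = −nFE = −(2)(96485)(+0.2601) J/mol = −50.2 kJ/mol.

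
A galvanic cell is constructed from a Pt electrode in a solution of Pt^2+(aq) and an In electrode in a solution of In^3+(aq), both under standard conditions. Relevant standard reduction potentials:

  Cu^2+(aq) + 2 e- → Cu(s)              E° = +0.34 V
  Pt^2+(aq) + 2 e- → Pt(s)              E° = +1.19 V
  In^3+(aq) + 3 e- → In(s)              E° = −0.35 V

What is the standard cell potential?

+1.54 V

Of the two couples in this cell, the one with the more positive reduction potential is reduced at the cathode: here that is Pt²⁺/Pt (+1.19 V); In³⁺/In (−0.35 V) is the anode.
E°cell = E°(cathode) − E°(anode) = +1.19 − (−0.35) = +1.54 V.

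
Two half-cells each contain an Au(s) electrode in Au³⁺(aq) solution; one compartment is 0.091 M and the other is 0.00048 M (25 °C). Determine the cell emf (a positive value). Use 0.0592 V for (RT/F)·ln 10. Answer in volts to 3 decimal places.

0.045 V

For a concentration cell E°cell = 0, since both electrodes use the same couple.
The compartment with the higher Au³⁺(aq) concentration (0.091 M) acts as the cathode; ions are reduced there and produced at the dilute (0.00048 M) anode.
With n = 3, Ecell = −(0.0592/3)·log([dilute]/[conc]) = −(0.0592/3)·log(0.00048/0.091) = +0.045 V.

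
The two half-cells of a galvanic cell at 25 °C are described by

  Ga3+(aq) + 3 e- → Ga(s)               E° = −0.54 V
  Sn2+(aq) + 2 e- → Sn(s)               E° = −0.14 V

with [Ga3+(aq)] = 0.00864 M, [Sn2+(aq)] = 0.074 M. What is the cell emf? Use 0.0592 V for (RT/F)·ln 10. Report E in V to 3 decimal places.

+0.407 V

Sn²⁺/Sn is reduced (cathode, E° = −0.14 V) and Ga³⁺/Ga is oxidized (anode).
E°cell = −0.14 − (−0.54) = +0.40 V, with n = 6 electrons transferred.
For the overall reaction 3 Sn2+(aq) + 2 Ga(s) → 3 Sn(s) + 2 Ga3+(aq), Q = [Ga3+(aq)]^2 / [Sn2+(aq)]^3 = 0.184, giving log Q = −0.735.
Applying E = E° − (RT ln10/nF)·log Q gives +0.40 − (0.0592/6)(−0.735) = +0.407 V.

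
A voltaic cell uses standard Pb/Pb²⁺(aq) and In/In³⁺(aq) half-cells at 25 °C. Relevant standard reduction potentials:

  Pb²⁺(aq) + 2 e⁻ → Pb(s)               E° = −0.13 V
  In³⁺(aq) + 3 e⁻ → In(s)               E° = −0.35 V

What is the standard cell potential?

Of the two couples in this cell, the one with the more positive reduction potential is reduced at the cathode: here that is Pb²⁺/Pb (−0.13 V); In³⁺/In (−0.35 V) is the anode.
E°cell = E°(cathode) − E°(anode) = −0.13 − (−0.35) = +0.22 V.

+0.22 V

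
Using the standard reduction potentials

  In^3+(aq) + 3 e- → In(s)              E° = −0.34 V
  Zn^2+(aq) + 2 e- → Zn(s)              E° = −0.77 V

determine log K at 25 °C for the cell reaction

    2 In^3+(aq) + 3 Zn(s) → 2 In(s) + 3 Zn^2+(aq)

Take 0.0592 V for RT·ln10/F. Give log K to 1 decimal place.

The In³⁺/In couple is reduced (cathode); E°cell = −0.34 − (−0.77) = +0.43 V with n = 6.
At equilibrium E = 0, so log K = nE°cell / 0.0592 = (6)(+0.43) / 0.0592 = 43.6.

log K = 43.6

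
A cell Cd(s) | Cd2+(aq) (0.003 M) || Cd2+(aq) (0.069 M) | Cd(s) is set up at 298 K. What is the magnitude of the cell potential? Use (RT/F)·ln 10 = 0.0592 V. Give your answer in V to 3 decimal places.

For a concentration cell E°cell = 0, since both electrodes use the same couple.
The compartment with the higher Cd2+(aq) concentration (0.069 M) acts as the cathode; ions are reduced there and produced at the dilute (0.003 M) anode.
With n = 2, Ecell = −(0.0592/2)·log([dilute]/[conc]) = −(0.0592/2)·log(0.003/0.069) = +0.040 V.

0.040 V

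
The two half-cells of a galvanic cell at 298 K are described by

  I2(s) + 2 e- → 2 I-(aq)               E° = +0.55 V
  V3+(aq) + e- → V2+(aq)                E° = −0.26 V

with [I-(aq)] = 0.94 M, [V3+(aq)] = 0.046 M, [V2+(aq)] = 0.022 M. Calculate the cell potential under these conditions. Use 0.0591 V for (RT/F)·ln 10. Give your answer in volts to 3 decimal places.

I₂/I⁻ is reduced (cathode, E° = +0.55 V) and V³⁺/V²⁺ is oxidized (anode).
The standard potential is +0.55 − (−0.26) = +0.81 V and the balanced reaction transfers n = 2 electrons.
For the overall reaction I2(s) + 2 V2+(aq) → 2 I-(aq) + 2 V3+(aq), Q = ([I-(aq)]^2·[V3+(aq)]^2) / [V2+(aq)]^2 = 3.86, giving log Q = 0.587.
By the Nernst equation, E = +0.81 − (0.0591/2)·(0.587) = +0.793 V.

+0.793 V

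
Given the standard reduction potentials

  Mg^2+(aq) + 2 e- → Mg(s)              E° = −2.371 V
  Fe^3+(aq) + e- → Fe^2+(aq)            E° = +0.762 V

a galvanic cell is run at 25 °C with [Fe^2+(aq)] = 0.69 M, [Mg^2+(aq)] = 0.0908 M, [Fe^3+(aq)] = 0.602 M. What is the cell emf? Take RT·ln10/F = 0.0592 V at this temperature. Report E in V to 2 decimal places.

Since E°(Fe³⁺/Fe²⁺) > E°(Mg²⁺/Mg), Fe³⁺/Fe²⁺ serves as the cathode.
E°cell = +0.762 − (−2.371) = +3.133 V, with n = 2 electrons transferred.
For the overall reaction 2 Fe^3+(aq) + Mg(s) → 2 Fe^2+(aq) + Mg^2+(aq), Q = ([Fe^2+(aq)]^2·[Mg^2+(aq)]) / [Fe^3+(aq)]^2 = 0.119, giving log Q = −0.923.
E = E° − (0.0592/n)·log Q = +3.133 − (0.0592/2)(−0.923) = +3.16 V.

+3.16 V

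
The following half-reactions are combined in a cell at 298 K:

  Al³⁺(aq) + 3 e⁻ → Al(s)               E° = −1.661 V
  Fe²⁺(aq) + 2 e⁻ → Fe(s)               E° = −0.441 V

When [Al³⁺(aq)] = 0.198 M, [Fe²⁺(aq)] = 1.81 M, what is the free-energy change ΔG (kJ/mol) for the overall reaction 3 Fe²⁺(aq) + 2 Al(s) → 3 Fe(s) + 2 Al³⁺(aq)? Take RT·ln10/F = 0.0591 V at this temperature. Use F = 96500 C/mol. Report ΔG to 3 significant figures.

The standard cell potential is −0.441 − (−1.661) = +1.220 V, with n = 6 electrons in the balanced equation.
The reaction quotient is [Al³⁺(aq)]^2 / [Fe²⁺(aq)]^3 = 0.00661; by Nernst, E = +1.220 − (0.0591/6)(−2.180) = +1.2415 V.
Finally ΔG = −nFE = −(6)(96500 C/mol)(+1.2415 V) = −719 kJ/mol.

−719 kJ/mol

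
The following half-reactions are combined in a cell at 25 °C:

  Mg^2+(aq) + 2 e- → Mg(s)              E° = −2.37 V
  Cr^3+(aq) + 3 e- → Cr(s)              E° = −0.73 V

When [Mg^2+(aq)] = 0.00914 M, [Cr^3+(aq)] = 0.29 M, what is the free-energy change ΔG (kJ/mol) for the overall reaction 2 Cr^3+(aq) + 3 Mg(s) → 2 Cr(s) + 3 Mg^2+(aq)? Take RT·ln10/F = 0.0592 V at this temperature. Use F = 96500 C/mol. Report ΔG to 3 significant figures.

The standard cell potential is −0.73 − (−2.37) = +1.64 V, with n = 6 electrons in the balanced equation.
Here Q = [Mg^2+(aq)]^3 / [Cr^3+(aq)]^2 = 9.08×10^−6 (log Q = −5.042), giving E = +1.64 − (0.0592/6)·(−5.042) = +1.6897 V.
Finally ΔG = −nFE = −(6)(96500 C/mol)(+1.6897 V) = −978 kJ/mol.

−978 kJ/mol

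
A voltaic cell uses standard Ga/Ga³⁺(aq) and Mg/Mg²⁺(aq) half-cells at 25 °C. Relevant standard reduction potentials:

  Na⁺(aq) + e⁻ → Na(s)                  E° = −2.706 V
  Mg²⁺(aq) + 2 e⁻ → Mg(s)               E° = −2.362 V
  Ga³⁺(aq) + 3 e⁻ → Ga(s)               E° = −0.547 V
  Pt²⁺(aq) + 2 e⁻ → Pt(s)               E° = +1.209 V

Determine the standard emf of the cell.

The Ga³⁺/Ga couple has the higher E°, so Ga ion is reduced (cathode) and Mg is oxidized (anode).
E°cell = E°(cathode) − E°(anode) = −0.547 − (−2.362) = +1.815 V.

+1.815 V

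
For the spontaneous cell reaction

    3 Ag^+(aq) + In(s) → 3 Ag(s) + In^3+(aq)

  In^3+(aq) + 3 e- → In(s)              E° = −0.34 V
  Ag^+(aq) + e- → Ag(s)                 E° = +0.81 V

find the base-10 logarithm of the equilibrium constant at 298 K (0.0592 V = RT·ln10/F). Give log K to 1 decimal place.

The Ag⁺/Ag couple is reduced (cathode); E°cell = +0.81 − (−0.34) = +1.15 V with n = 3.
At equilibrium E = 0, so log K = nE°cell / 0.0592 = (3)(+1.15) / 0.0592 = 58.3.

log K = 58.3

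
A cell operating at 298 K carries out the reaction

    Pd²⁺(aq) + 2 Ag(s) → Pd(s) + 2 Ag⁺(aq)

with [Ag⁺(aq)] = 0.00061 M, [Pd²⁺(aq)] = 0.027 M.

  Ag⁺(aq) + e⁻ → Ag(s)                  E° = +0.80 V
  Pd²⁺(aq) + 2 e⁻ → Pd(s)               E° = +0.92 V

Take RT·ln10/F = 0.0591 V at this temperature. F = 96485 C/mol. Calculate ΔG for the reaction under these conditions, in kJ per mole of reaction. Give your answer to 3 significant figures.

E°cell = +0.92 − (+0.80) = +0.12 V; the balanced reaction transfers n = 2 electrons.
The reaction quotient is [Ag⁺(aq)]^2 / [Pd²⁺(aq)] = 1.38×10^−5; by Nernst, E = +0.12 − (0.0591/2)(−4.861) = +0.2636 V.
ΔG = −nFE = −(2)(96485)(+0.2636) J/mol = −50.9 kJ/mol.

−50.9 kJ/mol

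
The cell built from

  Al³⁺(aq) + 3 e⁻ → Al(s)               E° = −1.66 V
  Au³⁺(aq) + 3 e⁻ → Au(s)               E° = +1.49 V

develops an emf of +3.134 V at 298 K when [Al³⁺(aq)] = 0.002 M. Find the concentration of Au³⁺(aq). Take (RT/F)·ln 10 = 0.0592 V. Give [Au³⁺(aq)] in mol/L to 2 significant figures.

The Au³⁺/Au couple has the larger reduction potential, so it is the cathode: E°cell = +1.49 − (−1.66) = +3.15 V and n = 3.
From the Nernst equation, log Q = n(E° − E)/0.0592 = 3·(+3.15 − (+3.134))/0.0592 = 0.811.
For Au³⁺(aq) + Al(s) → Au(s) + Al³⁺(aq), the reaction quotient is Q = [Al³⁺(aq)] / [Au³⁺(aq)].
Substituting the known concentrations and solving, log [Au³⁺(aq)] = −3.510 and [Au³⁺(aq)] = 0.00031 M.

0.00031 M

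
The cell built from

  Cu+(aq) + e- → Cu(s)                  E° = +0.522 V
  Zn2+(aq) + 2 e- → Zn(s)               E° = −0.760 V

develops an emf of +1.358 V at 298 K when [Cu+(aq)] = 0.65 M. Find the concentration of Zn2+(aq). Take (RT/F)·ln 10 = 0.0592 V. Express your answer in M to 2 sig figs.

With Cu⁺/Cu at the cathode and Zn²⁺/Zn at the anode, E°cell = +0.522 − (−0.760) = +1.282 V (n = 2).
Rearranging E = E° − (0.0592/n)·log Q gives log Q = 2(+1.282 − (+1.358))/0.0592 = −2.568.
The balanced reaction is 2 Cu+(aq) + Zn(s) → 2 Cu(s) + Zn2+(aq), so Q = [Zn2+(aq)] / [Cu+(aq)]^2.
Solving for the unknown gives log [Zn2+(aq)] = −2.942, so [Zn2+(aq)] ≈ 0.0011 M.

0.0011 M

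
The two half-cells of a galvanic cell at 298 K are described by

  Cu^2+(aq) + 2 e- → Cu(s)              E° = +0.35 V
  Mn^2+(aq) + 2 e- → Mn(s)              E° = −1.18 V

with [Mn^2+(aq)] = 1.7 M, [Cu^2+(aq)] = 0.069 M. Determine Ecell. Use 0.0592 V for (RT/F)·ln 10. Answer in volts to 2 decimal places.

Since E°(Cu²⁺/Cu) > E°(Mn²⁺/Mn), Cu²⁺/Cu serves as the cathode.
E°cell = +0.35 − (−1.18) = +1.53 V, with n = 2 electrons transferred.
For the overall reaction Cu^2+(aq) + Mn(s) → Cu(s) + Mn^2+(aq), Q = [Mn^2+(aq)] / [Cu^2+(aq)] = 24.6, giving log Q = 1.392.
E = E° − (0.0592/n)·log Q = +1.53 − (0.0592/2)(1.392) = +1.49 V.

+1.49 V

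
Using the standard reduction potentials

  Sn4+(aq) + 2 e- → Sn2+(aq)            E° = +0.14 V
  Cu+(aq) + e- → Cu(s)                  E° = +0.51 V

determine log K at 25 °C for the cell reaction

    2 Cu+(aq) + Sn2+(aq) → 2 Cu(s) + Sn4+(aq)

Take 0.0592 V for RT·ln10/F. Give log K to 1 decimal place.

log K = 12.5

The Cu⁺/Cu couple is reduced (cathode); E°cell = +0.51 − (+0.14) = +0.37 V with n = 2.
At equilibrium E = 0, so log K = nE°cell / 0.0592 = (2)(+0.37) / 0.0592 = 12.5.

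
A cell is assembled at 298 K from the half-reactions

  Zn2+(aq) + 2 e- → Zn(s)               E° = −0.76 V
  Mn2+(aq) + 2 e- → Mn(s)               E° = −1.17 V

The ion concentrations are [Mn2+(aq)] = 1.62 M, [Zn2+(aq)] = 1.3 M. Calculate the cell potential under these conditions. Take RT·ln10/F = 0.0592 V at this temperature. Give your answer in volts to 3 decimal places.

+0.407 V

Since E°(Zn²⁺/Zn) > E°(Mn²⁺/Mn), Zn²⁺/Zn serves as the cathode.
E°cell = E°cat − E°an = −0.76 − (−1.17) = +0.41 V; n = 2.
Balancing gives Zn2+(aq) + Mn(s) → Zn(s) + Mn2+(aq); hence Q = [Mn2+(aq)] / [Zn2+(aq)] = 1.25 (log Q = 0.096).
By the Nernst equation, E = +0.41 − (0.0592/2)·(0.096) = +0.407 V.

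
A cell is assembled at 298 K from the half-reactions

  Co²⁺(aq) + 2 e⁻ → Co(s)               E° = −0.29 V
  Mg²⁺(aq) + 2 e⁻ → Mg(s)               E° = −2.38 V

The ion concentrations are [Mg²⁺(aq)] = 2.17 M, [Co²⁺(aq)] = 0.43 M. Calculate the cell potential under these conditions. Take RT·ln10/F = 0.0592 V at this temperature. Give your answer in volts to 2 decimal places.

Co²⁺/Co is reduced (cathode, E° = −0.29 V) and Mg²⁺/Mg is oxidized (anode).
The standard potential is −0.29 − (−2.38) = +2.09 V and the balanced reaction transfers n = 2 electrons.
For the overall reaction Co²⁺(aq) + Mg(s) → Co(s) + Mg²⁺(aq), Q = [Mg²⁺(aq)] / [Co²⁺(aq)] = 5.05, giving log Q = 0.703.
Applying E = E° − (RT ln10/nF)·log Q gives +2.09 − (0.0592/2)(0.703) = +2.07 V.

+2.07 V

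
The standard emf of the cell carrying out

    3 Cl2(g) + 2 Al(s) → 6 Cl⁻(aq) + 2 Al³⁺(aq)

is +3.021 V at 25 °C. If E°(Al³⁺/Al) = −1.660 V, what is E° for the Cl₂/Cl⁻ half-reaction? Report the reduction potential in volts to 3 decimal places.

In the reaction as written the Cl₂/Cl⁻ couple is reduced (cathode) and Al³⁺/Al is oxidized (anode), so E°cell = E°(Cl₂/Cl⁻) − E°(Al³⁺/Al).
E°(Cl₂/Cl⁻) = E°cell + E°(anode) = +3.021 + (−1.660) = +1.361 V.

+1.361 V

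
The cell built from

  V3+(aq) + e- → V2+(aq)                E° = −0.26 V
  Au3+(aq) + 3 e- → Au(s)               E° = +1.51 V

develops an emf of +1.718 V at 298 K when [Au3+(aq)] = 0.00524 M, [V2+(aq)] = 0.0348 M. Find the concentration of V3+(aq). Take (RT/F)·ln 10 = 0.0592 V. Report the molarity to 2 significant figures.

With Au³⁺/Au at the cathode and V³⁺/V²⁺ at the anode, E°cell = +1.51 − (−0.26) = +1.77 V (n = 3).
Rearranging E = E° − (0.0592/n)·log Q gives log Q = 3(+1.77 − (+1.718))/0.0592 = 2.635.
Balancing electrons gives Au3+(aq) + 3 V2+(aq) → Au(s) + 3 V3+(aq); thus Q = [V3+(aq)]^3 / ([Au3+(aq)]·[V2+(aq)]^3).
Isolating [V3+(aq)] in Q = 10^{2.635} yields log [V3+(aq)] = −1.340, i.e. 0.046 M.

0.046 M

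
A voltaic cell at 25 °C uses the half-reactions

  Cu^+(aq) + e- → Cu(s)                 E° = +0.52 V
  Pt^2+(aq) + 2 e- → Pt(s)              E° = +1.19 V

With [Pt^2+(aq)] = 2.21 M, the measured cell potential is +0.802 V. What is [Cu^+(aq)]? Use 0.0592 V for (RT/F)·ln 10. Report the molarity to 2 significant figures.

With Pt²⁺/Pt at the cathode and Cu⁺/Cu at the anode, E°cell = +1.19 − (+0.52) = +0.67 V (n = 2).
Rearranging E = E° − (0.0592/n)·log Q gives log Q = 2(+0.67 − (+0.802))/0.0592 = −4.459.
The balanced reaction is Pt^2+(aq) + 2 Cu(s) → Pt(s) + 2 Cu^+(aq), so Q = [Cu^+(aq)]^2 / [Pt^2+(aq)].
Solving for the unknown gives log [Cu^+(aq)] = −2.057, so [Cu^+(aq)] ≈ 0.0088 M.

0.0088 M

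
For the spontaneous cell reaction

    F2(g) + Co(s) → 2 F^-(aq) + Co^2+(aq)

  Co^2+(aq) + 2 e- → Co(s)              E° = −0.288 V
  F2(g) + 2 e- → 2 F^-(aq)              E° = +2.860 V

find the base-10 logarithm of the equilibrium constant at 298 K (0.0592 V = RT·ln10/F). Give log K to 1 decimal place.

log K = 106.4

The F₂/F⁻ couple is reduced (cathode); E°cell = +2.860 − (−0.288) = +3.148 V with n = 2.
At equilibrium E = 0, so log K = nE°cell / 0.0592 = (2)(+3.148) / 0.0592 = 106.4.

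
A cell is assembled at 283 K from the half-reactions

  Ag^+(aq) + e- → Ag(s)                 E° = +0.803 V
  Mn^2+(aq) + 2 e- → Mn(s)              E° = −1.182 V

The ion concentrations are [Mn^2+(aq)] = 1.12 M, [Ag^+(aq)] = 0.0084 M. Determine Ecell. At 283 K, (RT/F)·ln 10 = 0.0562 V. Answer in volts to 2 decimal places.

+1.87 V

The Ag⁺/Ag couple has the more positive E°, so it is the cathode; Mn²⁺/Mn is the anode.
The standard potential is +0.803 − (−1.182) = +1.985 V and the balanced reaction transfers n = 2 electrons.
The balanced reaction is 2 Ag^+(aq) + Mn(s) → 2 Ag(s) + Mn^2+(aq), so Q = [Mn^2+(aq)] / [Ag^+(aq)]^2 = 1.59×10^4 and log Q = 4.201.
By the Nernst equation, E = +1.985 − (0.0562/2)·(4.201) = +1.87 V.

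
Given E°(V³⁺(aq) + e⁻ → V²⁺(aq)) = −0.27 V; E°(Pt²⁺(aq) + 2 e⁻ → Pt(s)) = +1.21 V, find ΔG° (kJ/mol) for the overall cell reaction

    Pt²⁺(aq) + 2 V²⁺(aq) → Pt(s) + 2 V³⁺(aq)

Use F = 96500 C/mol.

−286 kJ/mol

In the reaction as written Pt²⁺(aq) is reduced, so the Pt²⁺/Pt couple is the cathode and V³⁺/V²⁺ is the anode.
E°cell = +1.21 − (−0.27) = +1.48 V; balancing electrons gives n = 2.
ΔG° = −nFE°cell = −(2)(96500)(+1.48) J/mol = −286 kJ/mol.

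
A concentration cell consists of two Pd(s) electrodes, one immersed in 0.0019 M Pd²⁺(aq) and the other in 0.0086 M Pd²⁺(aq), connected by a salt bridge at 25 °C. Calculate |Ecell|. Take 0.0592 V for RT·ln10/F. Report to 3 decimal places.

0.019 V

For a concentration cell E°cell = 0, since both electrodes use the same couple.
The compartment with the higher Pd²⁺(aq) concentration (0.0086 M) acts as the cathode; ions are reduced there and produced at the dilute (0.0019 M) anode.
With n = 2, Ecell = −(0.0592/2)·log([dilute]/[conc]) = −(0.0592/2)·log(0.0019/0.0086) = +0.019 V.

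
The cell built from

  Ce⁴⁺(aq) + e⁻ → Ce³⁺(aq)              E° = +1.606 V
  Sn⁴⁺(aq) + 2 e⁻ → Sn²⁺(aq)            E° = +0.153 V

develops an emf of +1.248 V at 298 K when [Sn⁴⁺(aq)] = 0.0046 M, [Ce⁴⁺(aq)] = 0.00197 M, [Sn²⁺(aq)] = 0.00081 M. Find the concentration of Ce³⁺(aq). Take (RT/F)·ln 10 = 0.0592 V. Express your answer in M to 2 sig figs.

The Ce⁴⁺/Ce³⁺ couple has the larger reduction potential, so it is the cathode: E°cell = +1.606 − (+0.153) = +1.453 V and n = 2.
From the Nernst equation, log Q = n(E° − E)/0.0592 = 2·(+1.453 − (+1.248))/0.0592 = 6.926.
The balanced reaction is 2 Ce⁴⁺(aq) + Sn²⁺(aq) → 2 Ce³⁺(aq) + Sn⁴⁺(aq), so Q = ([Ce³⁺(aq)]^2·[Sn⁴⁺(aq)]) / ([Ce⁴⁺(aq)]^2·[Sn²⁺(aq)]).
Isolating [Ce³⁺(aq)] in Q = 10^{6.926} yields log [Ce³⁺(aq)] = 0.380, i.e. 2.4 M.

2.4 M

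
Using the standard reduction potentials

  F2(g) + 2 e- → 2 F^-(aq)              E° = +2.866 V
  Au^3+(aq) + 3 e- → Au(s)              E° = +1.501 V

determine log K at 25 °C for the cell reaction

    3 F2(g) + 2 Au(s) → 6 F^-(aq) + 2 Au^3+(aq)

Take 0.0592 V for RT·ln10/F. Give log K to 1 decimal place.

log K = 138.3

The F₂/F⁻ couple is reduced (cathode); E°cell = +2.866 − (+1.501) = +1.365 V with n = 6.
At equilibrium E = 0, so log K = nE°cell / 0.0592 = (6)(+1.365) / 0.0592 = 138.3.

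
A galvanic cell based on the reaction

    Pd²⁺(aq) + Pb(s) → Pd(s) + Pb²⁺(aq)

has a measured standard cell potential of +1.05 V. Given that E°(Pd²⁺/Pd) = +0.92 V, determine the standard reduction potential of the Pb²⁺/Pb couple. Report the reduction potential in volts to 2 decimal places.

In the reaction as written the Pd²⁺/Pd couple is reduced (cathode) and Pb²⁺/Pb is oxidized (anode), so E°cell = E°(Pd²⁺/Pd) − E°(Pb²⁺/Pb).
E°(Pb²⁺/Pb) = E°(cathode) − E°cell = +0.92 − (+1.05) = −0.13 V.

−0.13 V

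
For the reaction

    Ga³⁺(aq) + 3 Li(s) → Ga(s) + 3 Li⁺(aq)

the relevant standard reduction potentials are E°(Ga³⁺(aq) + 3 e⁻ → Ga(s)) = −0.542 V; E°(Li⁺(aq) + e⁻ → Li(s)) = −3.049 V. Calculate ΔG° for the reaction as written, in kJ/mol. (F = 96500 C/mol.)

In the reaction as written Ga³⁺(aq) is reduced, so the Ga³⁺/Ga couple is the cathode and Li⁺/Li is the anode.
E°cell = −0.542 − (−3.049) = +2.507 V; balancing electrons gives n = 3.
ΔG° = −nFE°cell = −(3)(96500)(+2.507) J/mol = −726 kJ/mol.

−726 kJ/mol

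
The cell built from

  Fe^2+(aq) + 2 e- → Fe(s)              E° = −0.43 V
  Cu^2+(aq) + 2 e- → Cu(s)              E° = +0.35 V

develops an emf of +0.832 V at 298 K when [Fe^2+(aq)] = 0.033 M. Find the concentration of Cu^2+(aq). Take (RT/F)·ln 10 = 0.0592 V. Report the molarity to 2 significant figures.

1.9 M

With Cu²⁺/Cu at the cathode and Fe²⁺/Fe at the anode, E°cell = +0.35 − (−0.43) = +0.78 V (n = 2).
Rearranging E = E° − (0.0592/n)·log Q gives log Q = 2(+0.78 − (+0.832))/0.0592 = −1.757.
For Cu^2+(aq) + Fe(s) → Cu(s) + Fe^2+(aq), the reaction quotient is Q = [Fe^2+(aq)] / [Cu^2+(aq)].
Isolating [Cu^2+(aq)] in Q = 10^{−1.757} yields log [Cu^2+(aq)] = 0.276, i.e. 1.9 M.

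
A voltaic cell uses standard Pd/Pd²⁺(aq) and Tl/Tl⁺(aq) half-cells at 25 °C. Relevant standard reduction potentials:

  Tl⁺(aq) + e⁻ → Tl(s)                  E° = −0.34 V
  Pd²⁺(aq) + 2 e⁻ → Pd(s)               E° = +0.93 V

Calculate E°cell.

Of the two couples in this cell, the one with the more positive reduction potential is reduced at the cathode: here that is Pd²⁺/Pd (+0.93 V); Tl⁺/Tl (−0.34 V) is the anode.
E°cell = E°(cathode) − E°(anode) = +0.93 − (−0.34) = +1.27 V.

+1.27 V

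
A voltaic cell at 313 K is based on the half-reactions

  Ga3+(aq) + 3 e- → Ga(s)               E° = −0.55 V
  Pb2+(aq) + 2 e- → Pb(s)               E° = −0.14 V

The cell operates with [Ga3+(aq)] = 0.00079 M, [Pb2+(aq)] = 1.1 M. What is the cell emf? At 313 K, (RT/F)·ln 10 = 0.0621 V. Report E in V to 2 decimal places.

+0.48 V

Since E°(Pb²⁺/Pb) > E°(Ga³⁺/Ga), Pb²⁺/Pb serves as the cathode.
The standard potential is −0.14 − (−0.55) = +0.41 V and the balanced reaction transfers n = 6 electrons.
For the overall reaction 3 Pb2+(aq) + 2 Ga(s) → 3 Pb(s) + 2 Ga3+(aq), Q = [Ga3+(aq)]^2 / [Pb2+(aq)]^3 = 4.69×10^−7, giving log Q = −6.329.
E = E° − (0.0621/n)·log Q = +0.41 − (0.0621/6)(−6.329) = +0.48 V.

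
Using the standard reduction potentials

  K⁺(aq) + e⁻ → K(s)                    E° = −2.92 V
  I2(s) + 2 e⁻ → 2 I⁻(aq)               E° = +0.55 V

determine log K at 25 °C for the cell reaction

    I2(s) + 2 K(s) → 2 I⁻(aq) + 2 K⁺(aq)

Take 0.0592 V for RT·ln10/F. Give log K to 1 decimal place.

log K = 117.2

The I₂/I⁻ couple is reduced (cathode); E°cell = +0.55 − (−2.92) = +3.47 V with n = 2.
At equilibrium E = 0, so log K = nE°cell / 0.0592 = (2)(+3.47) / 0.0592 = 117.2.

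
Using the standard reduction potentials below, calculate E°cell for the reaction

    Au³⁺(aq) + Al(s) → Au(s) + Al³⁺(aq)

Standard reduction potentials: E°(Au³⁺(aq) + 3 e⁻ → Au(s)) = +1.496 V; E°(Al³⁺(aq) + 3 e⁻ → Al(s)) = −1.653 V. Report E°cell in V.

Au³⁺(aq) gains electrons, so the Au³⁺/Au couple is the cathode; the Al³⁺/Al couple is the anode.
E°cell = E°(cathode) − E°(anode) = +1.496 − (−1.653) = +3.149 V.

+3.149 V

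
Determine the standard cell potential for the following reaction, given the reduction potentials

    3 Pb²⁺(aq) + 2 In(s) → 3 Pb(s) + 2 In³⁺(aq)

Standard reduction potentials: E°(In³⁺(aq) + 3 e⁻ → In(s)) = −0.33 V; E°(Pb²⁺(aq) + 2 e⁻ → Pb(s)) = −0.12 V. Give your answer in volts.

+0.21 V

In the reaction as written, Pb²⁺(aq) is reduced (cathode) and In³⁺(aq) is produced by oxidation at the anode.
E°cell = E°(cathode) − E°(anode) = −0.12 − (−0.33) = +0.21 V.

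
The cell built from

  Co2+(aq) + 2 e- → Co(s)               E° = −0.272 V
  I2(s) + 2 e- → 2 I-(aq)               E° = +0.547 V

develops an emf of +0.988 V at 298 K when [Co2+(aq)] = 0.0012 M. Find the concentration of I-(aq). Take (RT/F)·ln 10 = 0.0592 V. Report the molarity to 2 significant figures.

0.040 M

With I₂/I⁻ at the cathode and Co²⁺/Co at the anode, E°cell = +0.547 − (−0.272) = +0.819 V (n = 2).
Since E = E° − (0.0592/n)·log Q, log Q = n(E° − E)/0.0592 = −5.709.
For I2(s) + Co(s) → 2 I-(aq) + Co2+(aq), the reaction quotient is Q = [I-(aq)]^2·[Co2+(aq)].
Isolating [I-(aq)] in Q = 10^{−5.709} yields log [I-(aq)] = −1.394, i.e. 0.040 M.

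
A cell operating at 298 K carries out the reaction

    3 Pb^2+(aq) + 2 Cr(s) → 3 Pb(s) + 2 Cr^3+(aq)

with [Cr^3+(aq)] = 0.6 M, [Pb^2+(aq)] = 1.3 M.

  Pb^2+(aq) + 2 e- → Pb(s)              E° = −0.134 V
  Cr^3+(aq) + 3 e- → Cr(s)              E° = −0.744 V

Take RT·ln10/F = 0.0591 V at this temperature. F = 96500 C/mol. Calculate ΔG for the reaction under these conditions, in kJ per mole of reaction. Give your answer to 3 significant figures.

The standard cell potential is −0.134 − (−0.744) = +0.610 V, with n = 6 electrons in the balanced equation.
Here Q = [Cr^3+(aq)]^2 / [Pb^2+(aq)]^3 = 0.164 (log Q = −0.786), giving E = +0.610 − (0.0591/6)·(−0.786) = +0.6177 V.
ΔG = −nFE = −(6)(96500)(+0.6177) J/mol = −358 kJ/mol.

−358 kJ/mol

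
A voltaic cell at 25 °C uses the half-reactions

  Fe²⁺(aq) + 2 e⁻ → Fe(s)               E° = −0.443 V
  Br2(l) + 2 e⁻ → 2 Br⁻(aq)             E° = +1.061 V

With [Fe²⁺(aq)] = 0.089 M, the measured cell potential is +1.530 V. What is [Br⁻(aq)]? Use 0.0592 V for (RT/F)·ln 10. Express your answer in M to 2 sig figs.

With Br₂/Br⁻ at the cathode and Fe²⁺/Fe at the anode, E°cell = +1.061 − (−0.443) = +1.504 V (n = 2).
Rearranging E = E° − (0.0592/n)·log Q gives log Q = 2(+1.504 − (+1.530))/0.0592 = −0.878.
For Br2(l) + Fe(s) → 2 Br⁻(aq) + Fe²⁺(aq), the reaction quotient is Q = [Br⁻(aq)]^2·[Fe²⁺(aq)].
Substituting the known concentrations and solving, log [Br⁻(aq)] = 0.086 and [Br⁻(aq)] = 1.2 M.

1.2 M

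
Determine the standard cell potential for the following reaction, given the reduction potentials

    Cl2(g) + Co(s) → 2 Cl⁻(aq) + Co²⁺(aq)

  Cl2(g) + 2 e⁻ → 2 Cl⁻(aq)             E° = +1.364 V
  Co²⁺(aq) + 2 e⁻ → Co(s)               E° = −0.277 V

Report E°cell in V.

Cl2(g) gains electrons, so the Cl₂/Cl⁻ couple is the cathode; the Co²⁺/Co couple is the anode.
E°cell = E°(cathode) − E°(anode) = +1.364 − (−0.277) = +1.641 V.
The positive value indicates the reaction is spontaneous as written.

+1.641 V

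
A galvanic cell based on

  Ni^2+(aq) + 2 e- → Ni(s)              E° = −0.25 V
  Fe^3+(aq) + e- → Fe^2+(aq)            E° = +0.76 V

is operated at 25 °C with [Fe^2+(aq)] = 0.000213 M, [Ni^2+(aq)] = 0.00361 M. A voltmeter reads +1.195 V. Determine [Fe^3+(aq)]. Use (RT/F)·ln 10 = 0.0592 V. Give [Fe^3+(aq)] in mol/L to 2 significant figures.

0.017 M

The Fe³⁺/Fe²⁺ couple has the larger reduction potential, so it is the cathode: E°cell = +0.76 − (−0.25) = +1.01 V and n = 2.
From the Nernst equation, log Q = n(E° − E)/0.0592 = 2·(+1.01 − (+1.195))/0.0592 = −6.250.
The balanced reaction is 2 Fe^3+(aq) + Ni(s) → 2 Fe^2+(aq) + Ni^2+(aq), so Q = ([Fe^2+(aq)]^2·[Ni^2+(aq)]) / [Fe^3+(aq)]^2.
Solving for the unknown gives log [Fe^3+(aq)] = −1.768, so [Fe^3+(aq)] ≈ 0.017 M.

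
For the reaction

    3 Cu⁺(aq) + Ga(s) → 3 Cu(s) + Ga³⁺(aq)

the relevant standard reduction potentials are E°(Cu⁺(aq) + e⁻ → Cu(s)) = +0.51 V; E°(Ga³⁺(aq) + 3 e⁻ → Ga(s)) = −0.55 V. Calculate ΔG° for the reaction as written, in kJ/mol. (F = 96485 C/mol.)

In the reaction as written Cu⁺(aq) is reduced, so the Cu⁺/Cu couple is the cathode and Ga³⁺/Ga is the anode.
E°cell = +0.51 − (−0.55) = +1.06 V; balancing electrons gives n = 3.
ΔG° = −nFE°cell = −(3)(96485)(+1.06) J/mol = −307 kJ/mol.

−307 kJ/mol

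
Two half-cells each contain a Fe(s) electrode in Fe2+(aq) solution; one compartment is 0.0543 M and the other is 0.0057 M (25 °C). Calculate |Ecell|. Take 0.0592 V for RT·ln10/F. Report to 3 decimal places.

0.029 V

For a concentration cell E°cell = 0, since both electrodes use the same couple.
The compartment with the higher Fe2+(aq) concentration (0.0543 M) acts as the cathode; ions are reduced there and produced at the dilute (0.0057 M) anode.
With n = 2, Ecell = −(0.0592/2)·log([dilute]/[conc]) = −(0.0592/2)·log(0.0057/0.0543) = +0.029 V.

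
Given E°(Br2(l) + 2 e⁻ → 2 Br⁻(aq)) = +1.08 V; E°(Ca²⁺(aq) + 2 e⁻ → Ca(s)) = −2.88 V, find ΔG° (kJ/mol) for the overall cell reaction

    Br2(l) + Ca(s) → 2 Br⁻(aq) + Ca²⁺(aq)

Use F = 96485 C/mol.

In the reaction as written Br2(l) is reduced, so the Br₂/Br⁻ couple is the cathode and Ca²⁺/Ca is the anode.
E°cell = +1.08 − (−2.88) = +3.96 V; balancing electrons gives n = 2.
ΔG° = −nFE°cell = −(2)(96485)(+3.96) J/mol = −764 kJ/mol.

−764 kJ/mol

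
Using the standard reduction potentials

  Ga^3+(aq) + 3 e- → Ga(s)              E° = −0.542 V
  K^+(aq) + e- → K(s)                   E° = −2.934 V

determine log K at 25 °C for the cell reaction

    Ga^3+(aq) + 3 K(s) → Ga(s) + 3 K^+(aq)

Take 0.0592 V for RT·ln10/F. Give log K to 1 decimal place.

log K = 121.2

The Ga³⁺/Ga couple is reduced (cathode); E°cell = −0.542 − (−2.934) = +2.392 V with n = 3.
At equilibrium E = 0, so log K = nE°cell / 0.0592 = (3)(+2.392) / 0.0592 = 121.2.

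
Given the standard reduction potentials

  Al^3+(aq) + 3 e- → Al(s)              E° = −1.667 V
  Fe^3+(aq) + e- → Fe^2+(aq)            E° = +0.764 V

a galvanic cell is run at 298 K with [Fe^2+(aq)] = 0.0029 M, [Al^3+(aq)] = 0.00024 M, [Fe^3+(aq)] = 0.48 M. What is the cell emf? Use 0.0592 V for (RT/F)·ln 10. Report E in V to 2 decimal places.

+2.63 V

Since E°(Fe³⁺/Fe²⁺) > E°(Al³⁺/Al), Fe³⁺/Fe²⁺ serves as the cathode.
The standard potential is +0.764 − (−1.667) = +2.431 V and the balanced reaction transfers n = 3 electrons.
Balancing gives 3 Fe^3+(aq) + Al(s) → 3 Fe^2+(aq) + Al^3+(aq); hence Q = ([Fe^2+(aq)]^3·[Al^3+(aq)]) / [Fe^3+(aq)]^3 = 5.29×10^−11 (log Q = −10.276).
E = E° − (0.0592/n)·log Q = +2.431 − (0.0592/3)(−10.276) = +2.63 V.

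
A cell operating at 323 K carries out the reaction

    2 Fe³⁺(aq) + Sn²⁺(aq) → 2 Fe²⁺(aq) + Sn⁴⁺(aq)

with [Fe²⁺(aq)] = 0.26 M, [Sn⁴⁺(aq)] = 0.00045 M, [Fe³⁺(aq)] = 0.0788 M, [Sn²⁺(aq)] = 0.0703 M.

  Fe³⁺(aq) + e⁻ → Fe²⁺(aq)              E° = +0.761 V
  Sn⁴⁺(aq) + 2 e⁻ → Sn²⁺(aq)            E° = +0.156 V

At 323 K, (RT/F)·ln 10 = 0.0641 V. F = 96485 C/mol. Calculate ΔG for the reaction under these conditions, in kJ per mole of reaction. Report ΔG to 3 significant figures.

The standard cell potential is +0.761 − (+0.156) = +0.605 V, with n = 2 electrons in the balanced equation.
The reaction quotient is ([Fe²⁺(aq)]^2·[Sn⁴⁺(aq)]) / ([Fe³⁺(aq)]^2·[Sn²⁺(aq)]) = 0.0697; by Nernst, E = +0.605 − (0.0641/2)(−1.157) = +0.6421 V.
ΔG = −nFE = −(2)(96485)(+0.6421) J/mol = −124 kJ/mol.

−124 kJ/mol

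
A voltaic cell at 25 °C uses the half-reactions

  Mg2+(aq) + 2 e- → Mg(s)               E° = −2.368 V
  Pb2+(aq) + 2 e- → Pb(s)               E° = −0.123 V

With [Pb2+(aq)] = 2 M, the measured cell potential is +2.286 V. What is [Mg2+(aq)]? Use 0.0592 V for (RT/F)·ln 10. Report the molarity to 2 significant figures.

Pb²⁺/Pb is the cathode (higher E°); E°cell = −0.123 − (−2.368) = +2.245 V with n = 2.
Since E = E° − (0.0592/n)·log Q, log Q = n(E° − E)/0.0592 = −1.385.
Balancing electrons gives Pb2+(aq) + Mg(s) → Pb(s) + Mg2+(aq); thus Q = [Mg2+(aq)] / [Pb2+(aq)].
Isolating [Mg2+(aq)] in Q = 10^{−1.385} yields log [Mg2+(aq)] = −1.084, i.e. 0.082 M.

0.082 M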